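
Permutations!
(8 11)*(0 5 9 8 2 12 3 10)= [5, 1, 12, 10, 4, 9, 6, 7, 11, 8, 0, 2, 3]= (0 5 9 8 11 2 12 3 10)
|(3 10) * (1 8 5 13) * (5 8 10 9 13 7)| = |(1 10 3 9 13)(5 7)| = 10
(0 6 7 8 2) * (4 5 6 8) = (0 8 2)(4 5 6 7) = [8, 1, 0, 3, 5, 6, 7, 4, 2]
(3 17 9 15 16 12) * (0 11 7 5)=(0 11 7 5)(3 17 9 15 16 12)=[11, 1, 2, 17, 4, 0, 6, 5, 8, 15, 10, 7, 3, 13, 14, 16, 12, 9]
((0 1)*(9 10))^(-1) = (0 1)(9 10)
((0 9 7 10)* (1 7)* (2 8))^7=(0 1 10 9 7)(2 8)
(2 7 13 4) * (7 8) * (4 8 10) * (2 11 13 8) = (2 10 4 11 13)(7 8) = [0, 1, 10, 3, 11, 5, 6, 8, 7, 9, 4, 13, 12, 2]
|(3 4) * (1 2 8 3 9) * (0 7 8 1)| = |(0 7 8 3 4 9)(1 2)| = 6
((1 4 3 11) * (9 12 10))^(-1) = (1 11 3 4)(9 10 12)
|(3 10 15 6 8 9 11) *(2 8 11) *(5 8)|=20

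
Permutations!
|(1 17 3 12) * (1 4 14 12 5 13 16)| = 6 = |(1 17 3 5 13 16)(4 14 12)|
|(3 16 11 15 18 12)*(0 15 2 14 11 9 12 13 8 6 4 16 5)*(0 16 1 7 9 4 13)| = 24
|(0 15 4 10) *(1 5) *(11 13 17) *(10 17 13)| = 6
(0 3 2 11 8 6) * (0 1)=(0 3 2 11 8 6 1)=[3, 0, 11, 2, 4, 5, 1, 7, 6, 9, 10, 8]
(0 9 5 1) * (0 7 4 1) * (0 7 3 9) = (1 3 9 5 7 4) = [0, 3, 2, 9, 1, 7, 6, 4, 8, 5]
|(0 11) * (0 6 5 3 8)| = 6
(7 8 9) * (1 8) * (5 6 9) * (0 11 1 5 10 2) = (0 11 1 8 10 2)(5 6 9 7) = [11, 8, 0, 3, 4, 6, 9, 5, 10, 7, 2, 1]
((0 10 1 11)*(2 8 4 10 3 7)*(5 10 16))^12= (0 3 7 2 8 4 16 5 10 1 11)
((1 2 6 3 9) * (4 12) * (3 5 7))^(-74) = ((1 2 6 5 7 3 9)(4 12))^(-74) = (12)(1 5 9 6 3 2 7)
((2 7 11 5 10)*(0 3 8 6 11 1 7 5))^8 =(0 6 3 11 8)(2 10 5)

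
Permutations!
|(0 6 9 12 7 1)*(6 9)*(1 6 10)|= |(0 9 12 7 6 10 1)|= 7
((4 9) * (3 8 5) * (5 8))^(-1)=((3 5)(4 9))^(-1)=(3 5)(4 9)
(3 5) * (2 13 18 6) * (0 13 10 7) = (0 13 18 6 2 10 7)(3 5) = [13, 1, 10, 5, 4, 3, 2, 0, 8, 9, 7, 11, 12, 18, 14, 15, 16, 17, 6]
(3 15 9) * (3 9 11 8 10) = (3 15 11 8 10) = [0, 1, 2, 15, 4, 5, 6, 7, 10, 9, 3, 8, 12, 13, 14, 11]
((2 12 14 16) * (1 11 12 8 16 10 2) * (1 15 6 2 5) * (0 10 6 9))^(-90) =(0 10 5 1 11 12 14 6 2 8 16 15 9)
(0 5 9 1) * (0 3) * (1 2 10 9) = (0 5 1 3)(2 10 9) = [5, 3, 10, 0, 4, 1, 6, 7, 8, 2, 9]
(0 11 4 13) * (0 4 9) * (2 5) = [11, 1, 5, 3, 13, 2, 6, 7, 8, 0, 10, 9, 12, 4] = (0 11 9)(2 5)(4 13)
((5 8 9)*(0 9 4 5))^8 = (9)(4 8 5)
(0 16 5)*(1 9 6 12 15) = (0 16 5)(1 9 6 12 15) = [16, 9, 2, 3, 4, 0, 12, 7, 8, 6, 10, 11, 15, 13, 14, 1, 5]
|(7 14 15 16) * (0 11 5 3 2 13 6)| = |(0 11 5 3 2 13 6)(7 14 15 16)| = 28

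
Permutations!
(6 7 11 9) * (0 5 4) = (0 5 4)(6 7 11 9) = [5, 1, 2, 3, 0, 4, 7, 11, 8, 6, 10, 9]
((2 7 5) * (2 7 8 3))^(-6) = ((2 8 3)(5 7))^(-6) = (8)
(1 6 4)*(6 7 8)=[0, 7, 2, 3, 1, 5, 4, 8, 6]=(1 7 8 6 4)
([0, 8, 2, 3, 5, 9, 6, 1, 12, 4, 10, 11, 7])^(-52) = [0, 1, 2, 3, 9, 4, 6, 7, 8, 5, 10, 11, 12]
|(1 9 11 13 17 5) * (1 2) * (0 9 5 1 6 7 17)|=|(0 9 11 13)(1 5 2 6 7 17)|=12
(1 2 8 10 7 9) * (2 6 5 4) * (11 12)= (1 6 5 4 2 8 10 7 9)(11 12)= [0, 6, 8, 3, 2, 4, 5, 9, 10, 1, 7, 12, 11]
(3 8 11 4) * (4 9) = (3 8 11 9 4) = [0, 1, 2, 8, 3, 5, 6, 7, 11, 4, 10, 9]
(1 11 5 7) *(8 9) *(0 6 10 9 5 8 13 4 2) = (0 6 10 9 13 4 2)(1 11 8 5 7) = [6, 11, 0, 3, 2, 7, 10, 1, 5, 13, 9, 8, 12, 4]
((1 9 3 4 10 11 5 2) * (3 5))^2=(1 5)(2 9)(3 10)(4 11)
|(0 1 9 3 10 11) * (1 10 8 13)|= |(0 10 11)(1 9 3 8 13)|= 15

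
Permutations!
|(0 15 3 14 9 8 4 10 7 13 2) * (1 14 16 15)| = |(0 1 14 9 8 4 10 7 13 2)(3 16 15)| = 30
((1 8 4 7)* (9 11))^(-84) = ((1 8 4 7)(9 11))^(-84) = (11)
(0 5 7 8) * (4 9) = (0 5 7 8)(4 9) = [5, 1, 2, 3, 9, 7, 6, 8, 0, 4]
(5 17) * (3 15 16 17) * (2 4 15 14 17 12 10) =(2 4 15 16 12 10)(3 14 17 5) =[0, 1, 4, 14, 15, 3, 6, 7, 8, 9, 2, 11, 10, 13, 17, 16, 12, 5]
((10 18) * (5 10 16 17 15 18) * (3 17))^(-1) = (3 16 18 15 17)(5 10)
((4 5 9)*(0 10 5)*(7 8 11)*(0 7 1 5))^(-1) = ((0 10)(1 5 9 4 7 8 11))^(-1) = (0 10)(1 11 8 7 4 9 5)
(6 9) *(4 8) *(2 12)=(2 12)(4 8)(6 9)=[0, 1, 12, 3, 8, 5, 9, 7, 4, 6, 10, 11, 2]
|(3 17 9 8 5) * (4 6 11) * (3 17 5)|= |(3 5 17 9 8)(4 6 11)|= 15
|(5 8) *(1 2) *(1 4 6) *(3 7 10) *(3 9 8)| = |(1 2 4 6)(3 7 10 9 8 5)| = 12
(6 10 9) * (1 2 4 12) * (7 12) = (1 2 4 7 12)(6 10 9) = [0, 2, 4, 3, 7, 5, 10, 12, 8, 6, 9, 11, 1]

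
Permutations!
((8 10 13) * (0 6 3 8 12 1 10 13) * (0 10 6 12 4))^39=((0 12 1 6 3 8 13 4))^39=(0 4 13 8 3 6 1 12)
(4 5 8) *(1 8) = (1 8 4 5) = [0, 8, 2, 3, 5, 1, 6, 7, 4]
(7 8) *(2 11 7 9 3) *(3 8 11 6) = (2 6 3)(7 11)(8 9) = [0, 1, 6, 2, 4, 5, 3, 11, 9, 8, 10, 7]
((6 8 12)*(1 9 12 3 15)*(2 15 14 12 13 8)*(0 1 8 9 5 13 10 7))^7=(15)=((0 1 5 13 9 10 7)(2 15 8 3 14 12 6))^7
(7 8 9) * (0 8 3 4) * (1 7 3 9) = (0 8 1 7 9 3 4) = [8, 7, 2, 4, 0, 5, 6, 9, 1, 3]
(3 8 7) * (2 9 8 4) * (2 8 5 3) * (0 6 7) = (0 6 7 2 9 5 3 4 8) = [6, 1, 9, 4, 8, 3, 7, 2, 0, 5]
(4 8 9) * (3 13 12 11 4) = (3 13 12 11 4 8 9) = [0, 1, 2, 13, 8, 5, 6, 7, 9, 3, 10, 4, 11, 12]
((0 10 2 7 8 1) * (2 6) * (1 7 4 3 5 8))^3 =(0 2 5 1 6 3 7 10 4 8)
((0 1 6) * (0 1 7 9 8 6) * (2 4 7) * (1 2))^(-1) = ((0 1)(2 4 7 9 8 6))^(-1) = (0 1)(2 6 8 9 7 4)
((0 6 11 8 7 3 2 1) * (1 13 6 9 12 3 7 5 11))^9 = (0 9 12 3 2 13 6 1)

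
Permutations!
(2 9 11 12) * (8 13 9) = (2 8 13 9 11 12) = [0, 1, 8, 3, 4, 5, 6, 7, 13, 11, 10, 12, 2, 9]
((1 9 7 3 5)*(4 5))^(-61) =(1 5 4 3 7 9)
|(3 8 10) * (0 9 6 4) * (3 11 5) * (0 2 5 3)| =|(0 9 6 4 2 5)(3 8 10 11)| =12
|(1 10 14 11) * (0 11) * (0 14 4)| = 5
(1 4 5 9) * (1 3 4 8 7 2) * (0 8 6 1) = (0 8 7 2)(1 6)(3 4 5 9) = [8, 6, 0, 4, 5, 9, 1, 2, 7, 3]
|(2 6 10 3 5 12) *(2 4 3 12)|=|(2 6 10 12 4 3 5)|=7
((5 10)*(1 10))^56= (1 5 10)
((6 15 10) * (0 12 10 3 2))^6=(0 2 3 15 6 10 12)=((0 12 10 6 15 3 2))^6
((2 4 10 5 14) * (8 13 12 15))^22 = ((2 4 10 5 14)(8 13 12 15))^22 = (2 10 14 4 5)(8 12)(13 15)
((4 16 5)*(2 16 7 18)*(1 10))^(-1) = ((1 10)(2 16 5 4 7 18))^(-1) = (1 10)(2 18 7 4 5 16)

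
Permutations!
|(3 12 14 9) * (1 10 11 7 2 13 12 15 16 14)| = 35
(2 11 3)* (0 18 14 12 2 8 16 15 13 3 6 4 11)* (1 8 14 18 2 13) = (18)(0 2)(1 8 16 15)(3 14 12 13)(4 11 6) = [2, 8, 0, 14, 11, 5, 4, 7, 16, 9, 10, 6, 13, 3, 12, 1, 15, 17, 18]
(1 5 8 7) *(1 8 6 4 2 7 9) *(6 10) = (1 5 10 6 4 2 7 8 9) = [0, 5, 7, 3, 2, 10, 4, 8, 9, 1, 6]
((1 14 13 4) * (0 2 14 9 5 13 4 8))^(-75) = (0 5 4)(1 2 13)(8 9 14)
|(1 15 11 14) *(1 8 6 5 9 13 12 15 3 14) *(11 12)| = 18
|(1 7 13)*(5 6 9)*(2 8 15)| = 3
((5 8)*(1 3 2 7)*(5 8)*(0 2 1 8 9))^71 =(0 2 7 8 9)(1 3)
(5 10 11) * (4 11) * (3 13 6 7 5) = (3 13 6 7 5 10 4 11) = [0, 1, 2, 13, 11, 10, 7, 5, 8, 9, 4, 3, 12, 6]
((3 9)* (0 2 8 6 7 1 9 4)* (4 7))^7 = (0 8 4 2 6)(1 7 3 9) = ((0 2 8 6 4)(1 9 3 7))^7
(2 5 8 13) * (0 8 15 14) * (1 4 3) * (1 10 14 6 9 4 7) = [8, 7, 5, 10, 3, 15, 9, 1, 13, 4, 14, 11, 12, 2, 0, 6] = (0 8 13 2 5 15 6 9 4 3 10 14)(1 7)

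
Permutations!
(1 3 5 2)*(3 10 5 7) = (1 10 5 2)(3 7) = [0, 10, 1, 7, 4, 2, 6, 3, 8, 9, 5]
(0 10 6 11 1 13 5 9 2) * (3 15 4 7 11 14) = [10, 13, 0, 15, 7, 9, 14, 11, 8, 2, 6, 1, 12, 5, 3, 4] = (0 10 6 14 3 15 4 7 11 1 13 5 9 2)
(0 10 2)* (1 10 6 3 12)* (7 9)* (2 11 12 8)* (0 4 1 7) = [6, 10, 4, 8, 1, 5, 3, 9, 2, 0, 11, 12, 7] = (0 6 3 8 2 4 1 10 11 12 7 9)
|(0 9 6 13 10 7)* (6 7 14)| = 12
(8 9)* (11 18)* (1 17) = (1 17)(8 9)(11 18) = [0, 17, 2, 3, 4, 5, 6, 7, 9, 8, 10, 18, 12, 13, 14, 15, 16, 1, 11]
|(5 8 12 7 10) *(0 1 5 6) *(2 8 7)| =6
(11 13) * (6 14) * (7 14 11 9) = (6 11 13 9 7 14) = [0, 1, 2, 3, 4, 5, 11, 14, 8, 7, 10, 13, 12, 9, 6]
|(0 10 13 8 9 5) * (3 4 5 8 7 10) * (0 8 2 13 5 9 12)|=11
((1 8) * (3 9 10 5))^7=((1 8)(3 9 10 5))^7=(1 8)(3 5 10 9)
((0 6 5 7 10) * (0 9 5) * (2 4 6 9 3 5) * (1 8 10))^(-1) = ((0 9 2 4 6)(1 8 10 3 5 7))^(-1) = (0 6 4 2 9)(1 7 5 3 10 8)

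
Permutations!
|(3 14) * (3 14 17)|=2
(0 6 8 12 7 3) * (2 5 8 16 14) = (0 6 16 14 2 5 8 12 7 3) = [6, 1, 5, 0, 4, 8, 16, 3, 12, 9, 10, 11, 7, 13, 2, 15, 14]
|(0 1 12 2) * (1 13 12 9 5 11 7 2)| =9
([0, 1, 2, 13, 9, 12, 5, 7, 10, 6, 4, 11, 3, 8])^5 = (3 9 13 6 8 5 10 12 4)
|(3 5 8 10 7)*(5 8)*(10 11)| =|(3 8 11 10 7)| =5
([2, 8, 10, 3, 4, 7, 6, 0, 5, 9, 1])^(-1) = [7, 10, 0, 3, 4, 8, 6, 5, 1, 9, 2]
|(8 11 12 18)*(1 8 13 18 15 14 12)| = 6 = |(1 8 11)(12 15 14)(13 18)|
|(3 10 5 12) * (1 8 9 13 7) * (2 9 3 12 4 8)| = 5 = |(1 2 9 13 7)(3 10 5 4 8)|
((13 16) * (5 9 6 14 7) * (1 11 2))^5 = (1 2 11)(13 16)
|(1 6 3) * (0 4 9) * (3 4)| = 6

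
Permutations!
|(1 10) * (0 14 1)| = 4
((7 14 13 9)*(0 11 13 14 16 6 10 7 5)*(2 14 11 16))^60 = ((0 16 6 10 7 2 14 11 13 9 5))^60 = (0 2 5 7 9 10 13 6 11 16 14)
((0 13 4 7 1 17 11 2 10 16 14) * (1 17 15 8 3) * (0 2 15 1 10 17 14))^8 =((0 13 4 7 14 2 17 11 15 8 3 10 16))^8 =(0 15 7 10 17 13 8 14 16 11 4 3 2)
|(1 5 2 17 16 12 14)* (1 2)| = |(1 5)(2 17 16 12 14)| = 10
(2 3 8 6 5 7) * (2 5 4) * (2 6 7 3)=[0, 1, 2, 8, 6, 3, 4, 5, 7]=(3 8 7 5)(4 6)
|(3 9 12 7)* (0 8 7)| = 6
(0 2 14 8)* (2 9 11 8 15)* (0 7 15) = (0 9 11 8 7 15 2 14) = [9, 1, 14, 3, 4, 5, 6, 15, 7, 11, 10, 8, 12, 13, 0, 2]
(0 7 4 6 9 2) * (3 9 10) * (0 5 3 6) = [7, 1, 5, 9, 0, 3, 10, 4, 8, 2, 6] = (0 7 4)(2 5 3 9)(6 10)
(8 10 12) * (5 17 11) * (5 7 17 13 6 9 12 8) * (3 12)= (3 12 5 13 6 9)(7 17 11)(8 10)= [0, 1, 2, 12, 4, 13, 9, 17, 10, 3, 8, 7, 5, 6, 14, 15, 16, 11]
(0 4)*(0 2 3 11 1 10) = (0 4 2 3 11 1 10) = [4, 10, 3, 11, 2, 5, 6, 7, 8, 9, 0, 1]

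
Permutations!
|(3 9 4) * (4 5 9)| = 2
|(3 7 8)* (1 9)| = |(1 9)(3 7 8)| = 6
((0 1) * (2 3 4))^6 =(4)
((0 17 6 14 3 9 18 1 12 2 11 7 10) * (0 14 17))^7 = (1 3 7 12 9 10 2 18 14 11)(6 17)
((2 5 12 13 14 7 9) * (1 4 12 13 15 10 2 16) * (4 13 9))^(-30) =((1 13 14 7 4 12 15 10 2 5 9 16))^(-30) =(1 15)(2 14)(4 9)(5 7)(10 13)(12 16)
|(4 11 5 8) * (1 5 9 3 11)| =|(1 5 8 4)(3 11 9)| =12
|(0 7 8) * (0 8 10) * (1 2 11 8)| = 12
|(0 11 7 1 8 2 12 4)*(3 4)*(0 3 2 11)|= |(1 8 11 7)(2 12)(3 4)|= 4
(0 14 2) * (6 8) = (0 14 2)(6 8) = [14, 1, 0, 3, 4, 5, 8, 7, 6, 9, 10, 11, 12, 13, 2]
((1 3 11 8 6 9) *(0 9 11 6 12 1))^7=((0 9)(1 3 6 11 8 12))^7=(0 9)(1 3 6 11 8 12)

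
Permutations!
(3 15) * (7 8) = (3 15)(7 8) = [0, 1, 2, 15, 4, 5, 6, 8, 7, 9, 10, 11, 12, 13, 14, 3]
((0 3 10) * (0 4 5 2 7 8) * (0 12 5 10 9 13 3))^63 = (13)(2 12 7 5 8)(4 10)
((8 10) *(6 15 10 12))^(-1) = ((6 15 10 8 12))^(-1) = (6 12 8 10 15)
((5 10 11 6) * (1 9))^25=(1 9)(5 10 11 6)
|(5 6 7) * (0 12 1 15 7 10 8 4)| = 10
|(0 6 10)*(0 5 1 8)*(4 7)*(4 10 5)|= |(0 6 5 1 8)(4 7 10)|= 15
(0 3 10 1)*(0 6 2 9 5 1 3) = [0, 6, 9, 10, 4, 1, 2, 7, 8, 5, 3] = (1 6 2 9 5)(3 10)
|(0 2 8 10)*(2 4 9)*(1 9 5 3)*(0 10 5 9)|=8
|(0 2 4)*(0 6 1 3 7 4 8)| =15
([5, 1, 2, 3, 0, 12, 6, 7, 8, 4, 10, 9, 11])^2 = [12, 1, 2, 3, 5, 11, 6, 7, 8, 0, 10, 4, 9]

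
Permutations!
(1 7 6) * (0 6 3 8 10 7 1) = (0 6)(3 8 10 7) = [6, 1, 2, 8, 4, 5, 0, 3, 10, 9, 7]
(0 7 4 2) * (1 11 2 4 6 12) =(0 7 6 12 1 11 2) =[7, 11, 0, 3, 4, 5, 12, 6, 8, 9, 10, 2, 1]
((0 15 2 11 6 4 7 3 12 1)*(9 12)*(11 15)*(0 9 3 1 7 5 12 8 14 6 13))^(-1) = (0 13 11)(1 7 12 5 4 6 14 8 9)(2 15)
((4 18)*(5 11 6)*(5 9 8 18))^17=(4 6 18 11 8 5 9)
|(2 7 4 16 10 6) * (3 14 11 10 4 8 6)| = |(2 7 8 6)(3 14 11 10)(4 16)| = 4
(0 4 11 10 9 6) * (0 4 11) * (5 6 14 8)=(0 11 10 9 14 8 5 6 4)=[11, 1, 2, 3, 0, 6, 4, 7, 5, 14, 9, 10, 12, 13, 8]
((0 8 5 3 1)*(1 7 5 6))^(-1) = (0 1 6 8)(3 5 7)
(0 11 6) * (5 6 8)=(0 11 8 5 6)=[11, 1, 2, 3, 4, 6, 0, 7, 5, 9, 10, 8]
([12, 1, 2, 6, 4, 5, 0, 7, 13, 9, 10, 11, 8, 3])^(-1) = [6, 1, 2, 13, 4, 5, 3, 7, 12, 9, 10, 11, 0, 8]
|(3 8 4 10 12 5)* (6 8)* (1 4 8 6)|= 6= |(1 4 10 12 5 3)|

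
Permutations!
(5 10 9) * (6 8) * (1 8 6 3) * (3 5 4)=[0, 8, 2, 1, 3, 10, 6, 7, 5, 4, 9]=(1 8 5 10 9 4 3)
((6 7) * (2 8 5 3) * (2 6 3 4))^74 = (2 5)(3 7 6)(4 8) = ((2 8 5 4)(3 6 7))^74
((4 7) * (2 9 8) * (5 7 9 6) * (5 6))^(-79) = (2 8 9 4 7 5)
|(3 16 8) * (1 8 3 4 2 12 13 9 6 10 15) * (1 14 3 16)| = 12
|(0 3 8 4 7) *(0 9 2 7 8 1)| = |(0 3 1)(2 7 9)(4 8)| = 6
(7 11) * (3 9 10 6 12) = (3 9 10 6 12)(7 11) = [0, 1, 2, 9, 4, 5, 12, 11, 8, 10, 6, 7, 3]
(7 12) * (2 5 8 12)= (2 5 8 12 7)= [0, 1, 5, 3, 4, 8, 6, 2, 12, 9, 10, 11, 7]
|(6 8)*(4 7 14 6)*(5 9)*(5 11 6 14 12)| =8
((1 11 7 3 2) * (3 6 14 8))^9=((1 11 7 6 14 8 3 2))^9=(1 11 7 6 14 8 3 2)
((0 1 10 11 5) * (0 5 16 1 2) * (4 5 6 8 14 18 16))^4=((0 2)(1 10 11 4 5 6 8 14 18 16))^4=(1 5 18 11 8)(4 14 10 6 16)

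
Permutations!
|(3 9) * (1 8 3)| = 4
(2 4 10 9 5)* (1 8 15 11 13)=(1 8 15 11 13)(2 4 10 9 5)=[0, 8, 4, 3, 10, 2, 6, 7, 15, 5, 9, 13, 12, 1, 14, 11]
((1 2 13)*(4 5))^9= (13)(4 5)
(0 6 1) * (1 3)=[6, 0, 2, 1, 4, 5, 3]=(0 6 3 1)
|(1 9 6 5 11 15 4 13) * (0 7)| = 8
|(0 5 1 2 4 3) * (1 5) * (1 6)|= |(0 6 1 2 4 3)|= 6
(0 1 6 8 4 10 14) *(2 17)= [1, 6, 17, 3, 10, 5, 8, 7, 4, 9, 14, 11, 12, 13, 0, 15, 16, 2]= (0 1 6 8 4 10 14)(2 17)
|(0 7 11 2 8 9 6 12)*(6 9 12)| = 6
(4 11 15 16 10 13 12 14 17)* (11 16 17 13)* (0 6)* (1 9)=(0 6)(1 9)(4 16 10 11 15 17)(12 14 13)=[6, 9, 2, 3, 16, 5, 0, 7, 8, 1, 11, 15, 14, 12, 13, 17, 10, 4]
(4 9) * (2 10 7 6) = (2 10 7 6)(4 9) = [0, 1, 10, 3, 9, 5, 2, 6, 8, 4, 7]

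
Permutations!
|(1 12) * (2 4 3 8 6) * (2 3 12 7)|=15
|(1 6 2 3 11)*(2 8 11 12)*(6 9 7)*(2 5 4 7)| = |(1 9 2 3 12 5 4 7 6 8 11)| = 11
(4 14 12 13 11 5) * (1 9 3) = (1 9 3)(4 14 12 13 11 5) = [0, 9, 2, 1, 14, 4, 6, 7, 8, 3, 10, 5, 13, 11, 12]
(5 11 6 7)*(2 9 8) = [0, 1, 9, 3, 4, 11, 7, 5, 2, 8, 10, 6] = (2 9 8)(5 11 6 7)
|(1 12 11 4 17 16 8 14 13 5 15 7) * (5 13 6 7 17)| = 12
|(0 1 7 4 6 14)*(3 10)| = 6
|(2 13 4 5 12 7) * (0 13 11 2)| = |(0 13 4 5 12 7)(2 11)| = 6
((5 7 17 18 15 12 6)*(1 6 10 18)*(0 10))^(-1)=((0 10 18 15 12)(1 6 5 7 17))^(-1)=(0 12 15 18 10)(1 17 7 5 6)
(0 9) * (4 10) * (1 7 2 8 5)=(0 9)(1 7 2 8 5)(4 10)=[9, 7, 8, 3, 10, 1, 6, 2, 5, 0, 4]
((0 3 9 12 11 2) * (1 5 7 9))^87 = ((0 3 1 5 7 9 12 11 2))^87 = (0 12 5)(1 2 9)(3 11 7)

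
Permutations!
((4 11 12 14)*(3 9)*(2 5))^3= (2 5)(3 9)(4 14 12 11)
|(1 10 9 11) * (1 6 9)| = |(1 10)(6 9 11)| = 6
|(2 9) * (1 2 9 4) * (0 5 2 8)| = 6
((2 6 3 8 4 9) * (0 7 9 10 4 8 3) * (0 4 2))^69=(2 6 4 10)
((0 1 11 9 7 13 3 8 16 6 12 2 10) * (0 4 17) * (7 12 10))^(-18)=((0 1 11 9 12 2 7 13 3 8 16 6 10 4 17))^(-18)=(0 10 8 7 9)(1 4 16 13 12)(2 11 17 6 3)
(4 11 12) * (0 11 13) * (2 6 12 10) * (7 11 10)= (0 10 2 6 12 4 13)(7 11)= [10, 1, 6, 3, 13, 5, 12, 11, 8, 9, 2, 7, 4, 0]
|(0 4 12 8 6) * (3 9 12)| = 7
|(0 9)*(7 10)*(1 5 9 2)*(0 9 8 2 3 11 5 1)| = |(0 3 11 5 8 2)(7 10)| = 6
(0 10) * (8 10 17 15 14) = (0 17 15 14 8 10) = [17, 1, 2, 3, 4, 5, 6, 7, 10, 9, 0, 11, 12, 13, 8, 14, 16, 15]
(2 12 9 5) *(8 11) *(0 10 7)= (0 10 7)(2 12 9 5)(8 11)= [10, 1, 12, 3, 4, 2, 6, 0, 11, 5, 7, 8, 9]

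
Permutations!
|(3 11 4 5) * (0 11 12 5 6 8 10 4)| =12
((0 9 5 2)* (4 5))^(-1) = ((0 9 4 5 2))^(-1) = (0 2 5 4 9)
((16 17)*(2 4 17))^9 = ((2 4 17 16))^9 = (2 4 17 16)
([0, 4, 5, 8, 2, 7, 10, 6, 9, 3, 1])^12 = [0, 6, 1, 3, 10, 4, 5, 2, 8, 9, 7]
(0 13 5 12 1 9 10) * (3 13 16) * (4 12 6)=(0 16 3 13 5 6 4 12 1 9 10)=[16, 9, 2, 13, 12, 6, 4, 7, 8, 10, 0, 11, 1, 5, 14, 15, 3]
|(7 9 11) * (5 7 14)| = 5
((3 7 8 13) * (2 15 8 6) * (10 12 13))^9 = (15)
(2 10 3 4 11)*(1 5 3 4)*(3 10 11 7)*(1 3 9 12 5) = (2 11)(4 7 9 12 5 10) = [0, 1, 11, 3, 7, 10, 6, 9, 8, 12, 4, 2, 5]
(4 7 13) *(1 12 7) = (1 12 7 13 4) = [0, 12, 2, 3, 1, 5, 6, 13, 8, 9, 10, 11, 7, 4]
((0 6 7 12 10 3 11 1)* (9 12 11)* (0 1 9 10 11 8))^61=((0 6 7 8)(3 10)(9 12 11))^61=(0 6 7 8)(3 10)(9 12 11)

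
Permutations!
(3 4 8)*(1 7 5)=(1 7 5)(3 4 8)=[0, 7, 2, 4, 8, 1, 6, 5, 3]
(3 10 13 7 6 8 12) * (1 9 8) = (1 9 8 12 3 10 13 7 6) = [0, 9, 2, 10, 4, 5, 1, 6, 12, 8, 13, 11, 3, 7]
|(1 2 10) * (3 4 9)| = 3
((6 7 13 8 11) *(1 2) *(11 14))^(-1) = (1 2)(6 11 14 8 13 7)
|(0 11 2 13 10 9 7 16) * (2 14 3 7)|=12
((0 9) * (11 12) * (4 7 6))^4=(12)(4 7 6)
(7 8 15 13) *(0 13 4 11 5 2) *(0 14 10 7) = [13, 1, 14, 3, 11, 2, 6, 8, 15, 9, 7, 5, 12, 0, 10, 4] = (0 13)(2 14 10 7 8 15 4 11 5)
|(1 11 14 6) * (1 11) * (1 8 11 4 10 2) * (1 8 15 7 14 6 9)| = |(1 15 7 14 9)(2 8 11 6 4 10)| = 30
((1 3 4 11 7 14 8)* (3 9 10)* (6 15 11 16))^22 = ((1 9 10 3 4 16 6 15 11 7 14 8))^22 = (1 14 11 6 4 10)(3 9 8 7 15 16)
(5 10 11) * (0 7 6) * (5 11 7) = [5, 1, 2, 3, 4, 10, 0, 6, 8, 9, 7, 11] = (11)(0 5 10 7 6)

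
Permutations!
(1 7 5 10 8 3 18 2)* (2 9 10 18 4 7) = [0, 2, 1, 4, 7, 18, 6, 5, 3, 10, 8, 11, 12, 13, 14, 15, 16, 17, 9] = (1 2)(3 4 7 5 18 9 10 8)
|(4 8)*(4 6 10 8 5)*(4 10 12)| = 6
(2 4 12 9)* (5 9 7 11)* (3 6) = (2 4 12 7 11 5 9)(3 6) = [0, 1, 4, 6, 12, 9, 3, 11, 8, 2, 10, 5, 7]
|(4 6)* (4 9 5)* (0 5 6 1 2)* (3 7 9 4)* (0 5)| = |(1 2 5 3 7 9 6 4)| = 8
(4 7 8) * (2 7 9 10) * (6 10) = (2 7 8 4 9 6 10) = [0, 1, 7, 3, 9, 5, 10, 8, 4, 6, 2]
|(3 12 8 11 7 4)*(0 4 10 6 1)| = 10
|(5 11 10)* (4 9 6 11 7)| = |(4 9 6 11 10 5 7)| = 7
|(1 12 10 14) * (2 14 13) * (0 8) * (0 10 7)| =|(0 8 10 13 2 14 1 12 7)| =9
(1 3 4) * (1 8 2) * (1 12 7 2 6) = (1 3 4 8 6)(2 12 7) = [0, 3, 12, 4, 8, 5, 1, 2, 6, 9, 10, 11, 7]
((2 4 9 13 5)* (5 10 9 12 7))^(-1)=((2 4 12 7 5)(9 13 10))^(-1)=(2 5 7 12 4)(9 10 13)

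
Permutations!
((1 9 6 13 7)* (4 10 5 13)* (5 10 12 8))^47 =(1 6 12 5 7 9 4 8 13)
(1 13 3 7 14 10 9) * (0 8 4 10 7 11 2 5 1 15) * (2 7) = [8, 13, 5, 11, 10, 1, 6, 14, 4, 15, 9, 7, 12, 3, 2, 0] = (0 8 4 10 9 15)(1 13 3 11 7 14 2 5)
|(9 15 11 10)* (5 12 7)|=12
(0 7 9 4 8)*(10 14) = [7, 1, 2, 3, 8, 5, 6, 9, 0, 4, 14, 11, 12, 13, 10] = (0 7 9 4 8)(10 14)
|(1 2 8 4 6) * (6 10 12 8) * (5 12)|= 15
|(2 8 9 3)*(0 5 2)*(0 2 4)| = |(0 5 4)(2 8 9 3)| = 12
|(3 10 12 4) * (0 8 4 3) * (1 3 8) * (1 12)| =12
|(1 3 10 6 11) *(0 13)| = 10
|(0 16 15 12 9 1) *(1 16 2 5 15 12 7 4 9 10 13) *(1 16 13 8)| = |(0 2 5 15 7 4 9 13 16 12 10 8 1)| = 13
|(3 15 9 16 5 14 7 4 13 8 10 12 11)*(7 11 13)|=28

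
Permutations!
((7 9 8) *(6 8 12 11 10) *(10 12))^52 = (12)(6 7 10 8 9)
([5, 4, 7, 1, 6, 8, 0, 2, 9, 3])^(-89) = (0 6 4 1 3 9 8 5)(2 7)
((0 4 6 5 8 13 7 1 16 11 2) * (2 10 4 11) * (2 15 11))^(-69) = (0 2)(1 8 4 15 7 5 10 16 13 6 11)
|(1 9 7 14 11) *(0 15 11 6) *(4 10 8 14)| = |(0 15 11 1 9 7 4 10 8 14 6)| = 11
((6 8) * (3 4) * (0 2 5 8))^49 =(0 6 8 5 2)(3 4)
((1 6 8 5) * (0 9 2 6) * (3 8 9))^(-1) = ((0 3 8 5 1)(2 6 9))^(-1) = (0 1 5 8 3)(2 9 6)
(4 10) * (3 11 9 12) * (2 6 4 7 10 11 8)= (2 6 4 11 9 12 3 8)(7 10)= [0, 1, 6, 8, 11, 5, 4, 10, 2, 12, 7, 9, 3]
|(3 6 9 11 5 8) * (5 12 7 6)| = 15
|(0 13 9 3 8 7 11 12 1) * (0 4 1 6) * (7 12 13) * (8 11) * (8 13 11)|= |(0 7 13 9 3 8 12 6)(1 4)|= 8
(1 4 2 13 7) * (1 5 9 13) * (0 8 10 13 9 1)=[8, 4, 0, 3, 2, 1, 6, 5, 10, 9, 13, 11, 12, 7]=(0 8 10 13 7 5 1 4 2)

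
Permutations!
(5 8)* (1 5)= (1 5 8)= [0, 5, 2, 3, 4, 8, 6, 7, 1]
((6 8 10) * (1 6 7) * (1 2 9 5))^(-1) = ((1 6 8 10 7 2 9 5))^(-1) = (1 5 9 2 7 10 8 6)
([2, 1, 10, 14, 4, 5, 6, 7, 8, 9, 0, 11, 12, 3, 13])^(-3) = (14)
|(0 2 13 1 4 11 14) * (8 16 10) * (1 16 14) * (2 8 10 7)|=|(0 8 14)(1 4 11)(2 13 16 7)|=12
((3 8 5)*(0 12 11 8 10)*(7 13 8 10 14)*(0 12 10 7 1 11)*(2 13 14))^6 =((0 10 12)(1 11 7 14)(2 13 8 5 3))^6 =(1 7)(2 13 8 5 3)(11 14)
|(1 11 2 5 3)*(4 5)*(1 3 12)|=6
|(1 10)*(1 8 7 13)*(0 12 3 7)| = |(0 12 3 7 13 1 10 8)| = 8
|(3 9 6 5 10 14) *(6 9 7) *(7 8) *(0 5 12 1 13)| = |(0 5 10 14 3 8 7 6 12 1 13)| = 11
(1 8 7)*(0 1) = (0 1 8 7) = [1, 8, 2, 3, 4, 5, 6, 0, 7]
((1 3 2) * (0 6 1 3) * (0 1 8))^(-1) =((0 6 8)(2 3))^(-1) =(0 8 6)(2 3)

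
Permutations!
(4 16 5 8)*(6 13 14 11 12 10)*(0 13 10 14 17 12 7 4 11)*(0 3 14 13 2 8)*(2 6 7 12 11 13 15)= (0 6 10 7 4 16 5)(2 8 13 17 11 12 15)(3 14)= [6, 1, 8, 14, 16, 0, 10, 4, 13, 9, 7, 12, 15, 17, 3, 2, 5, 11]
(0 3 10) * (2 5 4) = (0 3 10)(2 5 4) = [3, 1, 5, 10, 2, 4, 6, 7, 8, 9, 0]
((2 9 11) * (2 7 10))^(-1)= (2 10 7 11 9)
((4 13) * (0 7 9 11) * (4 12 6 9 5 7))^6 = (0 11 9 6 12 13 4)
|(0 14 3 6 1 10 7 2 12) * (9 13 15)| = 9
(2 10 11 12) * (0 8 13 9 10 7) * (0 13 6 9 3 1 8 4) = (0 4)(1 8 6 9 10 11 12 2 7 13 3) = [4, 8, 7, 1, 0, 5, 9, 13, 6, 10, 11, 12, 2, 3]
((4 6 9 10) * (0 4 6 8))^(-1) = (0 8 4)(6 10 9)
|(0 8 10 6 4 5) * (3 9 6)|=8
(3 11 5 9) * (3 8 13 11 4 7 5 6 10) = (3 4 7 5 9 8 13 11 6 10) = [0, 1, 2, 4, 7, 9, 10, 5, 13, 8, 3, 6, 12, 11]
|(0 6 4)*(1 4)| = |(0 6 1 4)| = 4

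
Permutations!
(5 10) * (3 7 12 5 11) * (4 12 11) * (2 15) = (2 15)(3 7 11)(4 12 5 10) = [0, 1, 15, 7, 12, 10, 6, 11, 8, 9, 4, 3, 5, 13, 14, 2]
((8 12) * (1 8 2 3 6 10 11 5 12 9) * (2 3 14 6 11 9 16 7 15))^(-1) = ((1 8 16 7 15 2 14 6 10 9)(3 11 5 12))^(-1) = (1 9 10 6 14 2 15 7 16 8)(3 12 5 11)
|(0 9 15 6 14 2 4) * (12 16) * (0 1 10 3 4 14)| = 4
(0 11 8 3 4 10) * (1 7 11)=(0 1 7 11 8 3 4 10)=[1, 7, 2, 4, 10, 5, 6, 11, 3, 9, 0, 8]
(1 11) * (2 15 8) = [0, 11, 15, 3, 4, 5, 6, 7, 2, 9, 10, 1, 12, 13, 14, 8] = (1 11)(2 15 8)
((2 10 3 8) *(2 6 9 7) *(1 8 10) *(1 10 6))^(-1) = (1 8)(2 7 9 6 3 10)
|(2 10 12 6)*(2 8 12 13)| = |(2 10 13)(6 8 12)| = 3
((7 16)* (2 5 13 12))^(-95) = (2 5 13 12)(7 16)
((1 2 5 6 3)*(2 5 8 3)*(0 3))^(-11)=(0 5 8 1 2 3 6)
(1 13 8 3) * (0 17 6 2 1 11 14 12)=[17, 13, 1, 11, 4, 5, 2, 7, 3, 9, 10, 14, 0, 8, 12, 15, 16, 6]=(0 17 6 2 1 13 8 3 11 14 12)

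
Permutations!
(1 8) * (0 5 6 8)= (0 5 6 8 1)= [5, 0, 2, 3, 4, 6, 8, 7, 1]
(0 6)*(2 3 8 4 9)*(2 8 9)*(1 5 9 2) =(0 6)(1 5 9 8 4)(2 3) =[6, 5, 3, 2, 1, 9, 0, 7, 4, 8]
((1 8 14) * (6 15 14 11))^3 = ((1 8 11 6 15 14))^3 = (1 6)(8 15)(11 14)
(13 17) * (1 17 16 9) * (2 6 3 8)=[0, 17, 6, 8, 4, 5, 3, 7, 2, 1, 10, 11, 12, 16, 14, 15, 9, 13]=(1 17 13 16 9)(2 6 3 8)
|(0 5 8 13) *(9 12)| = |(0 5 8 13)(9 12)| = 4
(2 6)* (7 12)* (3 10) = (2 6)(3 10)(7 12) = [0, 1, 6, 10, 4, 5, 2, 12, 8, 9, 3, 11, 7]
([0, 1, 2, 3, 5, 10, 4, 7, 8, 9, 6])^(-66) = [0, 1, 2, 3, 10, 6, 5, 7, 8, 9, 4]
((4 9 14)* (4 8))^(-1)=(4 8 14 9)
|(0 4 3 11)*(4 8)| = |(0 8 4 3 11)| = 5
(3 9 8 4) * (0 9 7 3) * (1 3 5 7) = (0 9 8 4)(1 3)(5 7) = [9, 3, 2, 1, 0, 7, 6, 5, 4, 8]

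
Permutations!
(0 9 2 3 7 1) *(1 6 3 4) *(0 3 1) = (0 9 2 4)(1 3 7 6) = [9, 3, 4, 7, 0, 5, 1, 6, 8, 2]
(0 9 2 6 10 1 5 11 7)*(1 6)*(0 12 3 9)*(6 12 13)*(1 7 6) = [0, 5, 7, 9, 4, 11, 10, 13, 8, 2, 12, 6, 3, 1] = (1 5 11 6 10 12 3 9 2 7 13)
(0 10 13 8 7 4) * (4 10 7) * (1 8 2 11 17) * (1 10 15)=(0 7 15 1 8 4)(2 11 17 10 13)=[7, 8, 11, 3, 0, 5, 6, 15, 4, 9, 13, 17, 12, 2, 14, 1, 16, 10]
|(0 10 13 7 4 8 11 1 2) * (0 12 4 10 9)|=|(0 9)(1 2 12 4 8 11)(7 10 13)|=6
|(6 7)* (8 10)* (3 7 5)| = |(3 7 6 5)(8 10)| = 4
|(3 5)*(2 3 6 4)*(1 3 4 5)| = 2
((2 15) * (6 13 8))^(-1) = (2 15)(6 8 13)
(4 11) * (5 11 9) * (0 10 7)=[10, 1, 2, 3, 9, 11, 6, 0, 8, 5, 7, 4]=(0 10 7)(4 9 5 11)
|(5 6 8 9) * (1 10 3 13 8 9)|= 15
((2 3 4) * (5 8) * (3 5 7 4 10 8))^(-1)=((2 5 3 10 8 7 4))^(-1)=(2 4 7 8 10 3 5)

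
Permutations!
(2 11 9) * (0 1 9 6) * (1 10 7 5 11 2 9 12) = (0 10 7 5 11 6)(1 12) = [10, 12, 2, 3, 4, 11, 0, 5, 8, 9, 7, 6, 1]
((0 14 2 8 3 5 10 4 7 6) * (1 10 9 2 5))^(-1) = (0 6 7 4 10 1 3 8 2 9 5 14)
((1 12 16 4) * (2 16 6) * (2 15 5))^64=(16)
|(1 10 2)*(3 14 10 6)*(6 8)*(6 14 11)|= 15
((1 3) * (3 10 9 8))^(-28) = (1 9 3 10 8)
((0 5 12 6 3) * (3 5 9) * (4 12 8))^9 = ((0 9 3)(4 12 6 5 8))^9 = (4 8 5 6 12)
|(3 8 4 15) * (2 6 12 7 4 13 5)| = |(2 6 12 7 4 15 3 8 13 5)| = 10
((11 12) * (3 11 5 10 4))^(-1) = ((3 11 12 5 10 4))^(-1) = (3 4 10 5 12 11)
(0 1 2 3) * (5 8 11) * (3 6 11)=(0 1 2 6 11 5 8 3)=[1, 2, 6, 0, 4, 8, 11, 7, 3, 9, 10, 5]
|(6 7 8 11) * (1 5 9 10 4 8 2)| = |(1 5 9 10 4 8 11 6 7 2)| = 10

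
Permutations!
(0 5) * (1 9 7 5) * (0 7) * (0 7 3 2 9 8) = (0 1 8)(2 9 7 5 3) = [1, 8, 9, 2, 4, 3, 6, 5, 0, 7]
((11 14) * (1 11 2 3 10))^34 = ((1 11 14 2 3 10))^34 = (1 3 14)(2 11 10)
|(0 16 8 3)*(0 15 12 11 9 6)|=|(0 16 8 3 15 12 11 9 6)|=9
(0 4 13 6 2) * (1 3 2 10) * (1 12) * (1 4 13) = [13, 3, 0, 2, 1, 5, 10, 7, 8, 9, 12, 11, 4, 6] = (0 13 6 10 12 4 1 3 2)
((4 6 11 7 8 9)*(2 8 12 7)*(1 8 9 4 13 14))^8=((1 8 4 6 11 2 9 13 14)(7 12))^8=(1 14 13 9 2 11 6 4 8)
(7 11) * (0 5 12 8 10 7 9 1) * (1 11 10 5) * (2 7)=(0 1)(2 7 10)(5 12 8)(9 11)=[1, 0, 7, 3, 4, 12, 6, 10, 5, 11, 2, 9, 8]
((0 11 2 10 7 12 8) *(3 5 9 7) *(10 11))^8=(12)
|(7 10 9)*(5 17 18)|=3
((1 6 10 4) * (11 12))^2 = ((1 6 10 4)(11 12))^2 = (12)(1 10)(4 6)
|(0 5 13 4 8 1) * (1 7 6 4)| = |(0 5 13 1)(4 8 7 6)| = 4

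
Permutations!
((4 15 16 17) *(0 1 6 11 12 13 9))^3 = ((0 1 6 11 12 13 9)(4 15 16 17))^3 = (0 11 9 6 13 1 12)(4 17 16 15)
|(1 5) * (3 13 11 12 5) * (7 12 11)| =6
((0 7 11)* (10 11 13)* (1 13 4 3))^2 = (0 4 1 10)(3 13 11 7)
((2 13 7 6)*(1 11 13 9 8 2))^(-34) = ((1 11 13 7 6)(2 9 8))^(-34) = (1 11 13 7 6)(2 8 9)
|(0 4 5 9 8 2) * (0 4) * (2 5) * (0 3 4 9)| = 7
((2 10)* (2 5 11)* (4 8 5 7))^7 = (11) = ((2 10 7 4 8 5 11))^7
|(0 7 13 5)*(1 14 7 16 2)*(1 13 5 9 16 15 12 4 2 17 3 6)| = 15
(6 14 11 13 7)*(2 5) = (2 5)(6 14 11 13 7) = [0, 1, 5, 3, 4, 2, 14, 6, 8, 9, 10, 13, 12, 7, 11]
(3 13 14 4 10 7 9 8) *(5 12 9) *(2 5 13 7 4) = [0, 1, 5, 7, 10, 12, 6, 13, 3, 8, 4, 11, 9, 14, 2] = (2 5 12 9 8 3 7 13 14)(4 10)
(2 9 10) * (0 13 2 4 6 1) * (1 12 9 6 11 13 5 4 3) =(0 5 4 11 13 2 6 12 9 10 3 1) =[5, 0, 6, 1, 11, 4, 12, 7, 8, 10, 3, 13, 9, 2]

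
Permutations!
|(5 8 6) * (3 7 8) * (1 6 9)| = 7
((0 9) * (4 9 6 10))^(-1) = ((0 6 10 4 9))^(-1) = (0 9 4 10 6)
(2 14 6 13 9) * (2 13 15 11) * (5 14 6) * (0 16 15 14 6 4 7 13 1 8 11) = (0 16 15)(1 8 11 2 4 7 13 9)(5 6 14) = [16, 8, 4, 3, 7, 6, 14, 13, 11, 1, 10, 2, 12, 9, 5, 0, 15]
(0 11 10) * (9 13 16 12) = (0 11 10)(9 13 16 12) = [11, 1, 2, 3, 4, 5, 6, 7, 8, 13, 0, 10, 9, 16, 14, 15, 12]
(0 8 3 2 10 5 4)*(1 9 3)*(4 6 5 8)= (0 4)(1 9 3 2 10 8)(5 6)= [4, 9, 10, 2, 0, 6, 5, 7, 1, 3, 8]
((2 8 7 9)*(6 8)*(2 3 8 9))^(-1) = ((2 6 9 3 8 7))^(-1) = (2 7 8 3 9 6)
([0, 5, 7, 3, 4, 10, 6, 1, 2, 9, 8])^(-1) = (1 7 2 8 10 5)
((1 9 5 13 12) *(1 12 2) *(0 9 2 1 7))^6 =((0 9 5 13 1 2 7))^6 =(0 7 2 1 13 5 9)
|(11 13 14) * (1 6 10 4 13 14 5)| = 6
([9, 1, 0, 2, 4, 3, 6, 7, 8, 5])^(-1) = (0 2 3 5 9)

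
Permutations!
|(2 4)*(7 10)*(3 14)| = |(2 4)(3 14)(7 10)| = 2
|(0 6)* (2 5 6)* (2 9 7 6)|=|(0 9 7 6)(2 5)|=4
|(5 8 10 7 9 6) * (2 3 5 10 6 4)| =9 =|(2 3 5 8 6 10 7 9 4)|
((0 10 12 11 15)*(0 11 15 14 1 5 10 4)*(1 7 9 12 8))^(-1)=(0 4)(1 8 10 5)(7 14 11 15 12 9)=((0 4)(1 5 10 8)(7 9 12 15 11 14))^(-1)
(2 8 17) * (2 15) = (2 8 17 15) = [0, 1, 8, 3, 4, 5, 6, 7, 17, 9, 10, 11, 12, 13, 14, 2, 16, 15]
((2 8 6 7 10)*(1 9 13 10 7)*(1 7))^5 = ((1 9 13 10 2 8 6 7))^5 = (1 8 13 7 2 9 6 10)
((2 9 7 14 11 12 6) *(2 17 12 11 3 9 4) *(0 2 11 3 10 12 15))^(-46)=((0 2 4 11 3 9 7 14 10 12 6 17 15))^(-46)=(0 7 15 9 17 3 6 11 12 4 10 2 14)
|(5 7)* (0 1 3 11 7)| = |(0 1 3 11 7 5)| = 6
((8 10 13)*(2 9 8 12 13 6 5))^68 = (13)(2 8 6)(5 9 10)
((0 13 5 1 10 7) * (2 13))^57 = (0 2 13 5 1 10 7)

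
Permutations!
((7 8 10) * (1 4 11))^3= ((1 4 11)(7 8 10))^3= (11)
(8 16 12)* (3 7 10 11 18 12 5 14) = (3 7 10 11 18 12 8 16 5 14) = [0, 1, 2, 7, 4, 14, 6, 10, 16, 9, 11, 18, 8, 13, 3, 15, 5, 17, 12]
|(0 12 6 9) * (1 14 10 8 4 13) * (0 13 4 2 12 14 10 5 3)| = |(0 14 5 3)(1 10 8 2 12 6 9 13)| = 8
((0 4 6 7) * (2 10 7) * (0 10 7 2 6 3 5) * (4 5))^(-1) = ((0 5)(2 7 10)(3 4))^(-1) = (0 5)(2 10 7)(3 4)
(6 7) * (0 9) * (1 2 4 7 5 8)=(0 9)(1 2 4 7 6 5 8)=[9, 2, 4, 3, 7, 8, 5, 6, 1, 0]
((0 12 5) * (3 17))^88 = (17)(0 12 5)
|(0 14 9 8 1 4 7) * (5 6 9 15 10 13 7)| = 6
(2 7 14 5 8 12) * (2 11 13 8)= (2 7 14 5)(8 12 11 13)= [0, 1, 7, 3, 4, 2, 6, 14, 12, 9, 10, 13, 11, 8, 5]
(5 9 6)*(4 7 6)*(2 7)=(2 7 6 5 9 4)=[0, 1, 7, 3, 2, 9, 5, 6, 8, 4]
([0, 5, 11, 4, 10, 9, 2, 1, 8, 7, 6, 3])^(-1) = [0, 7, 6, 11, 3, 1, 10, 9, 8, 5, 4, 2]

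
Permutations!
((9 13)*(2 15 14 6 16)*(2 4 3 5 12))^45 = (16)(9 13)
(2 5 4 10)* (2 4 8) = (2 5 8)(4 10) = [0, 1, 5, 3, 10, 8, 6, 7, 2, 9, 4]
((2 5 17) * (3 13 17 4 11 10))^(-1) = ((2 5 4 11 10 3 13 17))^(-1) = (2 17 13 3 10 11 4 5)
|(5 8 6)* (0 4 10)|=|(0 4 10)(5 8 6)|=3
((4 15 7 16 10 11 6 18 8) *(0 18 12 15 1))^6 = ((0 18 8 4 1)(6 12 15 7 16 10 11))^6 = (0 18 8 4 1)(6 11 10 16 7 15 12)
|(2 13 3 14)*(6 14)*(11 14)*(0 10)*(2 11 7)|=10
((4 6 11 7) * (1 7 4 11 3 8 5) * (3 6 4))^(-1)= (1 5 8 3 11 7)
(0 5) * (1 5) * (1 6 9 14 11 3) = [6, 5, 2, 1, 4, 0, 9, 7, 8, 14, 10, 3, 12, 13, 11] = (0 6 9 14 11 3 1 5)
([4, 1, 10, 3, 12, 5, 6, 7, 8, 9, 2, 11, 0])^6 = (12)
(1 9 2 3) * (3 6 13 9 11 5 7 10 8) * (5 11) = [0, 5, 6, 1, 4, 7, 13, 10, 3, 2, 8, 11, 12, 9] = (1 5 7 10 8 3)(2 6 13 9)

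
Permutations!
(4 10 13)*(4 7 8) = [0, 1, 2, 3, 10, 5, 6, 8, 4, 9, 13, 11, 12, 7] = (4 10 13 7 8)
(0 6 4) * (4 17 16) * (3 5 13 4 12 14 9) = [6, 1, 2, 5, 0, 13, 17, 7, 8, 3, 10, 11, 14, 4, 9, 15, 12, 16] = (0 6 17 16 12 14 9 3 5 13 4)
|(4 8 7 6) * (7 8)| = |(8)(4 7 6)| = 3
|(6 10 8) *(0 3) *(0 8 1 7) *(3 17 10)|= |(0 17 10 1 7)(3 8 6)|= 15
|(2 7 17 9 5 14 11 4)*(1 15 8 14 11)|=|(1 15 8 14)(2 7 17 9 5 11 4)|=28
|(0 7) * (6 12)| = 2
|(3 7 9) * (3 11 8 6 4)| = |(3 7 9 11 8 6 4)| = 7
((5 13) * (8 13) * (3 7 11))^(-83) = (3 7 11)(5 8 13)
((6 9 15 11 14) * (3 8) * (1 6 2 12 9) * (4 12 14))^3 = (1 6)(2 14)(3 8)(4 15 12 11 9)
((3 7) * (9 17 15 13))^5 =(3 7)(9 17 15 13)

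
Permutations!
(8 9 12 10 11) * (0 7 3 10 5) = [7, 1, 2, 10, 4, 0, 6, 3, 9, 12, 11, 8, 5] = (0 7 3 10 11 8 9 12 5)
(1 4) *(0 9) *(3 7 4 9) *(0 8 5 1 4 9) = [3, 0, 2, 7, 4, 1, 6, 9, 5, 8] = (0 3 7 9 8 5 1)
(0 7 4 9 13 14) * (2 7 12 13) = (0 12 13 14)(2 7 4 9) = [12, 1, 7, 3, 9, 5, 6, 4, 8, 2, 10, 11, 13, 14, 0]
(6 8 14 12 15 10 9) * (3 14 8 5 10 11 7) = (3 14 12 15 11 7)(5 10 9 6) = [0, 1, 2, 14, 4, 10, 5, 3, 8, 6, 9, 7, 15, 13, 12, 11]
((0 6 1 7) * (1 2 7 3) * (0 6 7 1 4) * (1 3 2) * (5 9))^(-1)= (0 4 3 2 1 6 7)(5 9)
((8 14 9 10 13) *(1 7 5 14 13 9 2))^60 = ((1 7 5 14 2)(8 13)(9 10))^60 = (14)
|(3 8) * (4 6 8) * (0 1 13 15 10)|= |(0 1 13 15 10)(3 4 6 8)|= 20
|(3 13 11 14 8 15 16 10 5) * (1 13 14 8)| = |(1 13 11 8 15 16 10 5 3 14)| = 10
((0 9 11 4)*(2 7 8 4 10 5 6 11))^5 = (0 4 8 7 2 9)(5 6 11 10)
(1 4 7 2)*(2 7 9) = (1 4 9 2) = [0, 4, 1, 3, 9, 5, 6, 7, 8, 2]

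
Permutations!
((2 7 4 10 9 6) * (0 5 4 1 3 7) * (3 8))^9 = ((0 5 4 10 9 6 2)(1 8 3 7))^9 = (0 4 9 2 5 10 6)(1 8 3 7)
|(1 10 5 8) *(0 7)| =4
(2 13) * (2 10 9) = (2 13 10 9) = [0, 1, 13, 3, 4, 5, 6, 7, 8, 2, 9, 11, 12, 10]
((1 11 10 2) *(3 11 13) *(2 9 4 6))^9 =((1 13 3 11 10 9 4 6 2))^9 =(13)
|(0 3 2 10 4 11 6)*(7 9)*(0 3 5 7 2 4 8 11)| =|(0 5 7 9 2 10 8 11 6 3 4)| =11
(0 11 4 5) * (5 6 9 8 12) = (0 11 4 6 9 8 12 5) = [11, 1, 2, 3, 6, 0, 9, 7, 12, 8, 10, 4, 5]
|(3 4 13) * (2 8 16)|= 3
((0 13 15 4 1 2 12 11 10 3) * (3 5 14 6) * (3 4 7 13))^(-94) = ((0 3)(1 2 12 11 10 5 14 6 4)(7 13 15))^(-94) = (1 5 2 14 12 6 11 4 10)(7 15 13)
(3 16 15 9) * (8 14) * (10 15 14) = (3 16 14 8 10 15 9) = [0, 1, 2, 16, 4, 5, 6, 7, 10, 3, 15, 11, 12, 13, 8, 9, 14]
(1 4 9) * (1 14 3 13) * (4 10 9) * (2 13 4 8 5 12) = (1 10 9 14 3 4 8 5 12 2 13) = [0, 10, 13, 4, 8, 12, 6, 7, 5, 14, 9, 11, 2, 1, 3]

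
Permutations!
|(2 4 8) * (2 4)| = |(4 8)| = 2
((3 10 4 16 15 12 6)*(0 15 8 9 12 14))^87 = ((0 15 14)(3 10 4 16 8 9 12 6))^87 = (3 6 12 9 8 16 4 10)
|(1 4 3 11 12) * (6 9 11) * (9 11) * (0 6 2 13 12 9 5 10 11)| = |(0 6)(1 4 3 2 13 12)(5 10 11 9)| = 12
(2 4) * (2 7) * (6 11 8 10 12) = [0, 1, 4, 3, 7, 5, 11, 2, 10, 9, 12, 8, 6] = (2 4 7)(6 11 8 10 12)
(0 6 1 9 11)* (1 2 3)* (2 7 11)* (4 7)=(0 6 4 7 11)(1 9 2 3)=[6, 9, 3, 1, 7, 5, 4, 11, 8, 2, 10, 0]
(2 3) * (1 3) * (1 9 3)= (2 9 3)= [0, 1, 9, 2, 4, 5, 6, 7, 8, 3]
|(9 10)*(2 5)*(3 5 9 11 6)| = 7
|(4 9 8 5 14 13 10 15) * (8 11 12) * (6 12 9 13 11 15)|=11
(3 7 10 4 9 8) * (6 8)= (3 7 10 4 9 6 8)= [0, 1, 2, 7, 9, 5, 8, 10, 3, 6, 4]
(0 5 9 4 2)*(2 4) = (0 5 9 2) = [5, 1, 0, 3, 4, 9, 6, 7, 8, 2]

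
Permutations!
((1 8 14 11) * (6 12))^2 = (1 14)(8 11)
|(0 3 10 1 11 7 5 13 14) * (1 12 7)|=8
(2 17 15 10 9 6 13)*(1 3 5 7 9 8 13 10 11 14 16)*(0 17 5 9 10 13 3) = [17, 0, 5, 9, 4, 7, 13, 10, 3, 6, 8, 14, 12, 2, 16, 11, 1, 15] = (0 17 15 11 14 16 1)(2 5 7 10 8 3 9 6 13)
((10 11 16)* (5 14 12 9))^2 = (5 12)(9 14)(10 16 11)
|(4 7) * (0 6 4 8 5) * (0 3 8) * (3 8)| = |(0 6 4 7)(5 8)| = 4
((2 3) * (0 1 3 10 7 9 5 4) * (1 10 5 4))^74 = (0 4 9 7 10)(1 2)(3 5)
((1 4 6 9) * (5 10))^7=((1 4 6 9)(5 10))^7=(1 9 6 4)(5 10)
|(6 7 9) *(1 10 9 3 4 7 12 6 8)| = 12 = |(1 10 9 8)(3 4 7)(6 12)|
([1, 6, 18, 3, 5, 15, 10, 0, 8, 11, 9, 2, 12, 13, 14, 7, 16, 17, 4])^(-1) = (0 7 15 5 4 18 2 11 9 10 6 1)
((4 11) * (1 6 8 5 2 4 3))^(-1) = (1 3 11 4 2 5 8 6)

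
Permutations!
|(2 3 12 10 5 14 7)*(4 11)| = 14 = |(2 3 12 10 5 14 7)(4 11)|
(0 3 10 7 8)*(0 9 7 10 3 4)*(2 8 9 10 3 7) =(0 4)(2 8 10 3 7 9) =[4, 1, 8, 7, 0, 5, 6, 9, 10, 2, 3]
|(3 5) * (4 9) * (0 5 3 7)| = |(0 5 7)(4 9)| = 6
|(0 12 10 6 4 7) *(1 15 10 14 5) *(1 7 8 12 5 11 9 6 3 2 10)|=42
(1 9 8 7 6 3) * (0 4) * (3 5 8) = [4, 9, 2, 1, 0, 8, 5, 6, 7, 3] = (0 4)(1 9 3)(5 8 7 6)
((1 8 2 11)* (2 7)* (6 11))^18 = (11)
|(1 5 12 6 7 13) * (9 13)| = |(1 5 12 6 7 9 13)| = 7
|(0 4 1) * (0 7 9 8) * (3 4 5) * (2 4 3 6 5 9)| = 12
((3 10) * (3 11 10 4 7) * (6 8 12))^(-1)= (3 7 4)(6 12 8)(10 11)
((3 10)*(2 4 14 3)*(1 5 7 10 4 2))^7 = ((1 5 7 10)(3 4 14))^7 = (1 10 7 5)(3 4 14)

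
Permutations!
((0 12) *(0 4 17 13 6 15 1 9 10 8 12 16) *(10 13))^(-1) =(0 16)(1 15 6 13 9)(4 12 8 10 17)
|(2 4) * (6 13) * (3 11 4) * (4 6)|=6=|(2 3 11 6 13 4)|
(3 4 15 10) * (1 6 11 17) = (1 6 11 17)(3 4 15 10) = [0, 6, 2, 4, 15, 5, 11, 7, 8, 9, 3, 17, 12, 13, 14, 10, 16, 1]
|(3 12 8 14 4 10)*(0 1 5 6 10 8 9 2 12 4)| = 9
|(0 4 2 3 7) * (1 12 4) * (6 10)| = 14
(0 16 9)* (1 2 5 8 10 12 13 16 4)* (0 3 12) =[4, 2, 5, 12, 1, 8, 6, 7, 10, 3, 0, 11, 13, 16, 14, 15, 9] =(0 4 1 2 5 8 10)(3 12 13 16 9)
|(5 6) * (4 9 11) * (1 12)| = |(1 12)(4 9 11)(5 6)| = 6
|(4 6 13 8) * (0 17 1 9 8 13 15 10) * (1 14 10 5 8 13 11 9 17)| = 15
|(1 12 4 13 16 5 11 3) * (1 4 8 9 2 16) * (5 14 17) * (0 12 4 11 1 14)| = |(0 12 8 9 2 16)(1 4 13 14 17 5)(3 11)| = 6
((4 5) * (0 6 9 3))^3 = ((0 6 9 3)(4 5))^3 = (0 3 9 6)(4 5)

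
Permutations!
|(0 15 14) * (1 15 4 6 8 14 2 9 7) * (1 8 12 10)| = 12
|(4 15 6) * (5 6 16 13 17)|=7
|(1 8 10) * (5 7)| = 6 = |(1 8 10)(5 7)|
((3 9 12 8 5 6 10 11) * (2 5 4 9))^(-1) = ((2 5 6 10 11 3)(4 9 12 8))^(-1) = (2 3 11 10 6 5)(4 8 12 9)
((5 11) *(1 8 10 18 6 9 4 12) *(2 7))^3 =(1 18 4 8 6 12 10 9)(2 7)(5 11)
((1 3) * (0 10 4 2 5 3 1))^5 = ((0 10 4 2 5 3))^5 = (0 3 5 2 4 10)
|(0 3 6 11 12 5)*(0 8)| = 7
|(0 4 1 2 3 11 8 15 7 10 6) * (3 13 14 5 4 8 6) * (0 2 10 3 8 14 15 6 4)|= |(0 14 5)(1 10 8 6 2 13 15 7 3 11 4)|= 33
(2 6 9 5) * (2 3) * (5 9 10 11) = (2 6 10 11 5 3) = [0, 1, 6, 2, 4, 3, 10, 7, 8, 9, 11, 5]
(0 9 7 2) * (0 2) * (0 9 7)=[7, 1, 2, 3, 4, 5, 6, 9, 8, 0]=(0 7 9)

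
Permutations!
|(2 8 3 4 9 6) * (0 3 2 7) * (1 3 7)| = 10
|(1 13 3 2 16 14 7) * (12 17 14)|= |(1 13 3 2 16 12 17 14 7)|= 9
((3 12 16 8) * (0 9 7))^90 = ((0 9 7)(3 12 16 8))^90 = (3 16)(8 12)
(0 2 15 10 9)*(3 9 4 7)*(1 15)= [2, 15, 1, 9, 7, 5, 6, 3, 8, 0, 4, 11, 12, 13, 14, 10]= (0 2 1 15 10 4 7 3 9)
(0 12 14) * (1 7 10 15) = (0 12 14)(1 7 10 15) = [12, 7, 2, 3, 4, 5, 6, 10, 8, 9, 15, 11, 14, 13, 0, 1]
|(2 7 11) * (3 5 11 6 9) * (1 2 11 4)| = |(11)(1 2 7 6 9 3 5 4)| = 8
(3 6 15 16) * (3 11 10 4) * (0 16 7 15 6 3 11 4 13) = (0 16 4 11 10 13)(7 15) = [16, 1, 2, 3, 11, 5, 6, 15, 8, 9, 13, 10, 12, 0, 14, 7, 4]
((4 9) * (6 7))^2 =(9)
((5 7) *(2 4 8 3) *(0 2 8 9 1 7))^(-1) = (0 5 7 1 9 4 2)(3 8) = ((0 2 4 9 1 7 5)(3 8))^(-1)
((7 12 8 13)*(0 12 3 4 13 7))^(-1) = (0 13 4 3 7 8 12)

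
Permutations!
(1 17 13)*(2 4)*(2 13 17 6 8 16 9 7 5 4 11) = [0, 6, 11, 3, 13, 4, 8, 5, 16, 7, 10, 2, 12, 1, 14, 15, 9, 17] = (17)(1 6 8 16 9 7 5 4 13)(2 11)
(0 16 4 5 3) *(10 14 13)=[16, 1, 2, 0, 5, 3, 6, 7, 8, 9, 14, 11, 12, 10, 13, 15, 4]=(0 16 4 5 3)(10 14 13)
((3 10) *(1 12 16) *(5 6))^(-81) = (16)(3 10)(5 6)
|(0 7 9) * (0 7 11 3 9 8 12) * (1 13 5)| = 21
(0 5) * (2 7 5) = [2, 1, 7, 3, 4, 0, 6, 5] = (0 2 7 5)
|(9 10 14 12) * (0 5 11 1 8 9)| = 9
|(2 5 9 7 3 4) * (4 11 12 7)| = 4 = |(2 5 9 4)(3 11 12 7)|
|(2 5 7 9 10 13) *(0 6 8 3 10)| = 10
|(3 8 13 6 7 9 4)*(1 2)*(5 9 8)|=|(1 2)(3 5 9 4)(6 7 8 13)|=4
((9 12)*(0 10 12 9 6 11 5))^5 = (0 5 11 6 12 10)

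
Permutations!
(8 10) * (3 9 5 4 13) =(3 9 5 4 13)(8 10) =[0, 1, 2, 9, 13, 4, 6, 7, 10, 5, 8, 11, 12, 3]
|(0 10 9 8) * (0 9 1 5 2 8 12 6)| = |(0 10 1 5 2 8 9 12 6)| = 9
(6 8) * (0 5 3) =(0 5 3)(6 8) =[5, 1, 2, 0, 4, 3, 8, 7, 6]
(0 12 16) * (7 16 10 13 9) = (0 12 10 13 9 7 16) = [12, 1, 2, 3, 4, 5, 6, 16, 8, 7, 13, 11, 10, 9, 14, 15, 0]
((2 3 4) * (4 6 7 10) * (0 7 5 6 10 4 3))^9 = (0 7 4 2)(3 10)(5 6)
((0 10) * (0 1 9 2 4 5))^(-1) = ((0 10 1 9 2 4 5))^(-1) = (0 5 4 2 9 1 10)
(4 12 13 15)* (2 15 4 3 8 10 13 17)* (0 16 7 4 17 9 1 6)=[16, 6, 15, 8, 12, 5, 0, 4, 10, 1, 13, 11, 9, 17, 14, 3, 7, 2]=(0 16 7 4 12 9 1 6)(2 15 3 8 10 13 17)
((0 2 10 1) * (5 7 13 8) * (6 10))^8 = (13)(0 10 2 1 6)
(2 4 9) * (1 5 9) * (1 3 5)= (2 4 3 5 9)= [0, 1, 4, 5, 3, 9, 6, 7, 8, 2]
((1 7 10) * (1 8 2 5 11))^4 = (1 2 7 5 10 11 8)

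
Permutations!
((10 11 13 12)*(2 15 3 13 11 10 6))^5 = ((2 15 3 13 12 6))^5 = (2 6 12 13 3 15)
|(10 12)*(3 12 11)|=4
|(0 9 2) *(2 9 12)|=|(0 12 2)|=3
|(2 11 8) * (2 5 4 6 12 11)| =|(4 6 12 11 8 5)| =6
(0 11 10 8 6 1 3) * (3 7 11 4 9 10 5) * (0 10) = (0 4 9)(1 7 11 5 3 10 8 6) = [4, 7, 2, 10, 9, 3, 1, 11, 6, 0, 8, 5]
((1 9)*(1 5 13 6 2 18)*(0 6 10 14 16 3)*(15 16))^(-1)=(0 3 16 15 14 10 13 5 9 1 18 2 6)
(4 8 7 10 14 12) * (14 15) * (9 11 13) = (4 8 7 10 15 14 12)(9 11 13) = [0, 1, 2, 3, 8, 5, 6, 10, 7, 11, 15, 13, 4, 9, 12, 14]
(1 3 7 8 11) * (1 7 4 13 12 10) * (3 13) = (1 13 12 10)(3 4)(7 8 11) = [0, 13, 2, 4, 3, 5, 6, 8, 11, 9, 1, 7, 10, 12]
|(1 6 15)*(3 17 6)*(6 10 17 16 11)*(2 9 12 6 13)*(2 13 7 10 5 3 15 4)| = |(1 15)(2 9 12 6 4)(3 16 11 7 10 17 5)| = 70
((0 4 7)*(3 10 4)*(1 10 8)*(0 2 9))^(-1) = ((0 3 8 1 10 4 7 2 9))^(-1) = (0 9 2 7 4 10 1 8 3)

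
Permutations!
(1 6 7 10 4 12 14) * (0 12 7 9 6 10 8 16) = (0 12 14 1 10 4 7 8 16)(6 9) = [12, 10, 2, 3, 7, 5, 9, 8, 16, 6, 4, 11, 14, 13, 1, 15, 0]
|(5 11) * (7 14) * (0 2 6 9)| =|(0 2 6 9)(5 11)(7 14)| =4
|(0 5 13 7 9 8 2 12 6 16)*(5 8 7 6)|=8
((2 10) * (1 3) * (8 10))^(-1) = ((1 3)(2 8 10))^(-1) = (1 3)(2 10 8)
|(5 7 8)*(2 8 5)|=|(2 8)(5 7)|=2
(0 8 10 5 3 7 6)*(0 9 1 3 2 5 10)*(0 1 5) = (10)(0 8 1 3 7 6 9 5 2) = [8, 3, 0, 7, 4, 2, 9, 6, 1, 5, 10]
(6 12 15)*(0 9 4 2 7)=[9, 1, 7, 3, 2, 5, 12, 0, 8, 4, 10, 11, 15, 13, 14, 6]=(0 9 4 2 7)(6 12 15)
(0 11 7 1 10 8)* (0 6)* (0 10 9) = [11, 9, 2, 3, 4, 5, 10, 1, 6, 0, 8, 7] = (0 11 7 1 9)(6 10 8)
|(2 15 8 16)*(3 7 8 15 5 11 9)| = 8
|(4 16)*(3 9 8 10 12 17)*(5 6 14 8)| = |(3 9 5 6 14 8 10 12 17)(4 16)| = 18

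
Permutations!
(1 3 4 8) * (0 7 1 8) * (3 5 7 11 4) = (0 11 4)(1 5 7) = [11, 5, 2, 3, 0, 7, 6, 1, 8, 9, 10, 4]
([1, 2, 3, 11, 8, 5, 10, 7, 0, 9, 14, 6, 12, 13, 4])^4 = (0 11 4 2 10)(1 6 8 3 14)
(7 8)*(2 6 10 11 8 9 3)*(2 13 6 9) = [0, 1, 9, 13, 4, 5, 10, 2, 7, 3, 11, 8, 12, 6] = (2 9 3 13 6 10 11 8 7)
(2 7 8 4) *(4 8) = (8)(2 7 4) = [0, 1, 7, 3, 2, 5, 6, 4, 8]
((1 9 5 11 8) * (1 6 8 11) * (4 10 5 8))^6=(11)(1 5 10 4 6 8 9)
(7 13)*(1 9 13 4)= (1 9 13 7 4)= [0, 9, 2, 3, 1, 5, 6, 4, 8, 13, 10, 11, 12, 7]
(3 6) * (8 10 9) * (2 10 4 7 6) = (2 10 9 8 4 7 6 3) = [0, 1, 10, 2, 7, 5, 3, 6, 4, 8, 9]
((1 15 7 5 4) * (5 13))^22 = ((1 15 7 13 5 4))^22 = (1 5 7)(4 13 15)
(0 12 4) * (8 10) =[12, 1, 2, 3, 0, 5, 6, 7, 10, 9, 8, 11, 4] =(0 12 4)(8 10)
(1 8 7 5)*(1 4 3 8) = (3 8 7 5 4) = [0, 1, 2, 8, 3, 4, 6, 5, 7]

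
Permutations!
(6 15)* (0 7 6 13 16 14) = (0 7 6 15 13 16 14) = [7, 1, 2, 3, 4, 5, 15, 6, 8, 9, 10, 11, 12, 16, 0, 13, 14]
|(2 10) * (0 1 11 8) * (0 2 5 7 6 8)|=6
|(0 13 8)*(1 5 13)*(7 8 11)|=7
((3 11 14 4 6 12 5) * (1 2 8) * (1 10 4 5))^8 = ((1 2 8 10 4 6 12)(3 11 14 5))^8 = (14)(1 2 8 10 4 6 12)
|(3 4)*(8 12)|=2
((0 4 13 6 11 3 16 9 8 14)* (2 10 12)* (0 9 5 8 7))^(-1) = ((0 4 13 6 11 3 16 5 8 14 9 7)(2 10 12))^(-1) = (0 7 9 14 8 5 16 3 11 6 13 4)(2 12 10)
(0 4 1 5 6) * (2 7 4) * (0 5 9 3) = [2, 9, 7, 0, 1, 6, 5, 4, 8, 3] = (0 2 7 4 1 9 3)(5 6)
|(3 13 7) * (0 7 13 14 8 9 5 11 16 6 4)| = 11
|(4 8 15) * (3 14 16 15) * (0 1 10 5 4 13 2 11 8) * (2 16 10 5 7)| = 84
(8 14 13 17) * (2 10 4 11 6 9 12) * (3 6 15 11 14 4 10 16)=(2 16 3 6 9 12)(4 14 13 17 8)(11 15)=[0, 1, 16, 6, 14, 5, 9, 7, 4, 12, 10, 15, 2, 17, 13, 11, 3, 8]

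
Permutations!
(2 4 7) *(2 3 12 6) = (2 4 7 3 12 6) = [0, 1, 4, 12, 7, 5, 2, 3, 8, 9, 10, 11, 6]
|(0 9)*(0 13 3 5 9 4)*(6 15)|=4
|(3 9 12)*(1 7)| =|(1 7)(3 9 12)| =6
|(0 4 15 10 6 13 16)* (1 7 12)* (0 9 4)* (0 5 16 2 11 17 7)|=|(0 5 16 9 4 15 10 6 13 2 11 17 7 12 1)|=15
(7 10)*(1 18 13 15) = (1 18 13 15)(7 10) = [0, 18, 2, 3, 4, 5, 6, 10, 8, 9, 7, 11, 12, 15, 14, 1, 16, 17, 13]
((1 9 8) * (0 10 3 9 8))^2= (0 3)(9 10)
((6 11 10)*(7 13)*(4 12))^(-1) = (4 12)(6 10 11)(7 13)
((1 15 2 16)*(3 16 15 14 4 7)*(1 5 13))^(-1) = (1 13 5 16 3 7 4 14)(2 15)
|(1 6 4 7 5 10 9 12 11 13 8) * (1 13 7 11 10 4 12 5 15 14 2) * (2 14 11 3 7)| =|(1 6 12 10 9 5 4 3 7 15 11 2)(8 13)| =12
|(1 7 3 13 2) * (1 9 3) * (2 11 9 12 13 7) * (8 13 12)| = 8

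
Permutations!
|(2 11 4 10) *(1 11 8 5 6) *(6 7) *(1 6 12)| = 9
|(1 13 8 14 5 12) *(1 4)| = 7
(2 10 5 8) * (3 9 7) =(2 10 5 8)(3 9 7) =[0, 1, 10, 9, 4, 8, 6, 3, 2, 7, 5]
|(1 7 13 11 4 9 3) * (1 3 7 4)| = |(1 4 9 7 13 11)| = 6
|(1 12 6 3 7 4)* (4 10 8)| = 8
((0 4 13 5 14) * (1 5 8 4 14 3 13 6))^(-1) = ((0 14)(1 5 3 13 8 4 6))^(-1) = (0 14)(1 6 4 8 13 3 5)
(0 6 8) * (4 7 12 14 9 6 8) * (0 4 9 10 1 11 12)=[8, 11, 2, 3, 7, 5, 9, 0, 4, 6, 1, 12, 14, 13, 10]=(0 8 4 7)(1 11 12 14 10)(6 9)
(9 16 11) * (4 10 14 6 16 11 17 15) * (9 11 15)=(4 10 14 6 16 17 9 15)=[0, 1, 2, 3, 10, 5, 16, 7, 8, 15, 14, 11, 12, 13, 6, 4, 17, 9]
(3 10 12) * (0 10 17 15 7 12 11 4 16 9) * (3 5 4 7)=(0 10 11 7 12 5 4 16 9)(3 17 15)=[10, 1, 2, 17, 16, 4, 6, 12, 8, 0, 11, 7, 5, 13, 14, 3, 9, 15]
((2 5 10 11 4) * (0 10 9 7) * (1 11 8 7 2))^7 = ((0 10 8 7)(1 11 4)(2 5 9))^7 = (0 7 8 10)(1 11 4)(2 5 9)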